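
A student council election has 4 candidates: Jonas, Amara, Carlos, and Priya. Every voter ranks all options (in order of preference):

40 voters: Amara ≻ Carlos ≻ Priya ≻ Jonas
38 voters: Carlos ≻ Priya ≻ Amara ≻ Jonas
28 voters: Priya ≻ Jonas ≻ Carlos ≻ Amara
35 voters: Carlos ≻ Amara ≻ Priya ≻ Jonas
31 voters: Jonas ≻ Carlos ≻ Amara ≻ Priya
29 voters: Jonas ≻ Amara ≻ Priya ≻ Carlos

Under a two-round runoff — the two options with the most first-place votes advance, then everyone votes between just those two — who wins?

Carlos

Round 1 first-place votes: Jonas 60, Amara 40, Carlos 73, Priya 28.
Carlos and Jonas advance.
Runoff: Carlos is preferred to Jonas by 113 voters; Jonas by 88.
Carlos wins the runoff.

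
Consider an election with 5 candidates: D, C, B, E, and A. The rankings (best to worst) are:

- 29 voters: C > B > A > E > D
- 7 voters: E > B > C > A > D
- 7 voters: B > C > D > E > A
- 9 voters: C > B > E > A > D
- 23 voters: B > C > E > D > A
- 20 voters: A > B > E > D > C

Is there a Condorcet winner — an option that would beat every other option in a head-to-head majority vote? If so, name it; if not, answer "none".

B vs D: 95–0 for B.
B vs C: 57–38 for B.
B vs E: 88–7 for B.
B vs A: 75–20 for B.
B beats every other option head-to-head.

B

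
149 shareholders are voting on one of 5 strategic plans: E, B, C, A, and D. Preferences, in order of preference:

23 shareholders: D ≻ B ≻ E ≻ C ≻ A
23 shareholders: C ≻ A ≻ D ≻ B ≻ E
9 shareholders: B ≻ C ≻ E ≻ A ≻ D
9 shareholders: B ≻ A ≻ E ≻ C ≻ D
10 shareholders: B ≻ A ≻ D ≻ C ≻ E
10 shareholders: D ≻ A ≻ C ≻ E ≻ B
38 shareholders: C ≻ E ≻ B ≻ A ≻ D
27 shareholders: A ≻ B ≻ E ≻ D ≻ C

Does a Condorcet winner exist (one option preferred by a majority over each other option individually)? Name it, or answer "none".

B vs E: 101–48 for B.
B vs C: 78–71 for B.
B vs A: 89–60 for B.
B vs D: 93–56 for B.
B beats every other option head-to-head.

B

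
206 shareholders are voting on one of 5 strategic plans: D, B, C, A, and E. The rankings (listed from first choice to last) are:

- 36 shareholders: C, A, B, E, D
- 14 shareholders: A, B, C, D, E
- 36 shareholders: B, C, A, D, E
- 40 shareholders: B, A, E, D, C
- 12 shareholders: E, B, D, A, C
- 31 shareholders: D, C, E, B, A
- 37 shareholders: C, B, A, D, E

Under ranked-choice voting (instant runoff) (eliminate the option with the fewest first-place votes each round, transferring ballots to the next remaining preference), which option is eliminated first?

E

Round 1: D 31, B 76, C 73, A 14, E 12. Eliminate E.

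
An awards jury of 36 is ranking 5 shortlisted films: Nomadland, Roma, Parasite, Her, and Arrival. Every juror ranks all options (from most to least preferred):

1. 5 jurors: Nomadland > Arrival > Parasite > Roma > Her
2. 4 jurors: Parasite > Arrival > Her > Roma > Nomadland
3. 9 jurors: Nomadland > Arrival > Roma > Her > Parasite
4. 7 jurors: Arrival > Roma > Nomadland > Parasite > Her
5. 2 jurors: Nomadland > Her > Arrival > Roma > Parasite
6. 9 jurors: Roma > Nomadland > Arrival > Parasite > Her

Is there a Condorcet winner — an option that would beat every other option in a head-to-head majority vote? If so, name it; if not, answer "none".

none

Checking pairwise contests:
Roma beats Nomadland 20–16.
Arrival beats Roma 27–9.
Nomadland beats Parasite 32–4.
Nomadland beats Her 32–4.
Nomadland beats Arrival 25–11.
Every option loses at least one head-to-head, so there is no Condorcet winner.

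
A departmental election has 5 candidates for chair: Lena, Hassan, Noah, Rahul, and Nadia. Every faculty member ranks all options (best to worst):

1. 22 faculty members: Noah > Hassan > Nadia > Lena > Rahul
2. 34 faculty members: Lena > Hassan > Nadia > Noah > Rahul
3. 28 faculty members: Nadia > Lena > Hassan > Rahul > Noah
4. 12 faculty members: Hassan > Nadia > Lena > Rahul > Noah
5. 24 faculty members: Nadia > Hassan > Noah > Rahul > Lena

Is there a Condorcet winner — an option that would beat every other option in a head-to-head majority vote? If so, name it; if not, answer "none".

none

Checking pairwise contests:
Nadia beats Lena 86–34.
Lena beats Hassan 62–58.
Lena beats Noah 74–46.
Lena beats Rahul 96–24.
Hassan beats Nadia 68–52.
Every option loses at least one head-to-head, so there is no Condorcet winner.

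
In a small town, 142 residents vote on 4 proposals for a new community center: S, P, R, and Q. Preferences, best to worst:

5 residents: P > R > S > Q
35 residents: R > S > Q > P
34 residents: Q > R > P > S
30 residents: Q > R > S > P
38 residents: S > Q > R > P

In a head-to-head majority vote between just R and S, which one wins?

R

Voters preferring R to S: 104; preferring S to R: 38.
R wins the head-to-head.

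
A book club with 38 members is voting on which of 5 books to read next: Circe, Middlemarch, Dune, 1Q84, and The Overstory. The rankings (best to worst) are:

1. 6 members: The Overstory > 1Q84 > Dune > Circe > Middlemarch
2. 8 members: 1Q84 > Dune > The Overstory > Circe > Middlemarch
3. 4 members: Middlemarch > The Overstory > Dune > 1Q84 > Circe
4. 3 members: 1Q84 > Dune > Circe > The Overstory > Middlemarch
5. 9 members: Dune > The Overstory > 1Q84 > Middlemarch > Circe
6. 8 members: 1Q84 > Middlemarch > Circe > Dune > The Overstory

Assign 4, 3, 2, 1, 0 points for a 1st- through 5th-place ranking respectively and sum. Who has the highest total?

1Q84

Circe: 6·1 + 8·1 + 4·0 + 3·2 + 9·0 + 8·2 = 36
Middlemarch: 6·0 + 8·0 + 4·4 + 3·0 + 9·1 + 8·3 = 49
Dune: 6·2 + 8·3 + 4·2 + 3·3 + 9·4 + 8·1 = 97
1Q84: 6·3 + 8·4 + 4·1 + 3·4 + 9·2 + 8·4 = 116
The Overstory: 6·4 + 8·2 + 4·3 + 3·1 + 9·3 + 8·0 = 82
1Q84 has the highest Borda score (116).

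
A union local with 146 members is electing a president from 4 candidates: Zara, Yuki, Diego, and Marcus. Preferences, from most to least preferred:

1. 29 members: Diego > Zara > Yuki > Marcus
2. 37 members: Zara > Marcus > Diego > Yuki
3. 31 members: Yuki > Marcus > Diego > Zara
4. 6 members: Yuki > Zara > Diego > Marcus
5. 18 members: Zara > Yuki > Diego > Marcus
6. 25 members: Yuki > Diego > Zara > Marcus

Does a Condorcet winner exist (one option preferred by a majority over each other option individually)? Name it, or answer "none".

Checking pairwise contests:
Diego beats Zara 85–61.
Zara beats Yuki 84–62.
Yuki beats Diego 80–66.
Zara beats Marcus 115–31.
Every option loses at least one head-to-head, so there is no Condorcet winner.

none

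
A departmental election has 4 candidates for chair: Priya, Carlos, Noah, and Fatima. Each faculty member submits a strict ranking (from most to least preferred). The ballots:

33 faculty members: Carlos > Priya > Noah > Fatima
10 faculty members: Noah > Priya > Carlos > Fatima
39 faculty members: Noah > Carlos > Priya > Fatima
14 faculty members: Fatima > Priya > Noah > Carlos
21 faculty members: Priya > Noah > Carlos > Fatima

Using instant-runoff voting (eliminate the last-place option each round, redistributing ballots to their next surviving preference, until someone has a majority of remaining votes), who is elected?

Priya

Round 1: Priya 21, Carlos 33, Noah 49, Fatima 14. Eliminate Fatima.
Round 2: Priya 35, Carlos 33, Noah 49. Eliminate Carlos.
Round 3: Priya 68, Noah 49. Priya has a majority.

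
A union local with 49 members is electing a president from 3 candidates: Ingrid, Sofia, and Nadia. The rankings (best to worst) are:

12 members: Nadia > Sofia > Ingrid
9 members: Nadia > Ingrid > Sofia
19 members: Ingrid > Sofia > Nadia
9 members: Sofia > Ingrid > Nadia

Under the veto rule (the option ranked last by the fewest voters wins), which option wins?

Sofia

Last-place votes: Ingrid 12, Sofia 9, Nadia 28.
Sofia is ranked last by the fewest voters, so Sofia wins.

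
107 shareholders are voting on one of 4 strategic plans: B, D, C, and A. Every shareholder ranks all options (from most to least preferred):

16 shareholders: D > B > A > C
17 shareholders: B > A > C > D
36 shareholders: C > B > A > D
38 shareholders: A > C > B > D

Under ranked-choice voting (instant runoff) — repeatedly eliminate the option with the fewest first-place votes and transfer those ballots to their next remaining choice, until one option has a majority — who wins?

Round 1: B 17, D 16, C 36, A 38. Eliminate D.
Round 2: B 33, C 36, A 38. Eliminate B.
Round 3: C 36, A 71. A has a majority.

A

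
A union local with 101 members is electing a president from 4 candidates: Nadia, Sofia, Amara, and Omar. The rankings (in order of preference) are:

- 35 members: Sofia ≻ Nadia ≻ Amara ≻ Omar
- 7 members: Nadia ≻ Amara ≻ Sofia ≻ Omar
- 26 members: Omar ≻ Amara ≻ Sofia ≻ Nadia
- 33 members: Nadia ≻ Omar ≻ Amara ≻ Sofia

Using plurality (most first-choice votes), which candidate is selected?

Nadia

First-place votes: Nadia 40, Sofia 35, Amara 0, Omar 26.
Nadia has the most first-place votes.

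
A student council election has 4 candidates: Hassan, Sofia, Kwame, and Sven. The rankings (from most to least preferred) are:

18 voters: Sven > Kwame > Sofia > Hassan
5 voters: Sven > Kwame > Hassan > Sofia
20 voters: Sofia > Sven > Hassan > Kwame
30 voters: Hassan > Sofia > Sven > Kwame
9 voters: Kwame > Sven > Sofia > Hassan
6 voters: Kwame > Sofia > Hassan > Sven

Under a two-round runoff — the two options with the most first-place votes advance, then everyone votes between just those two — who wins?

Sven

Round 1 first-place votes: Hassan 30, Sofia 20, Kwame 15, Sven 23.
Hassan and Sven advance.
Runoff: Hassan is preferred to Sven by 36 voters; Sven by 52.
Sven wins the runoff.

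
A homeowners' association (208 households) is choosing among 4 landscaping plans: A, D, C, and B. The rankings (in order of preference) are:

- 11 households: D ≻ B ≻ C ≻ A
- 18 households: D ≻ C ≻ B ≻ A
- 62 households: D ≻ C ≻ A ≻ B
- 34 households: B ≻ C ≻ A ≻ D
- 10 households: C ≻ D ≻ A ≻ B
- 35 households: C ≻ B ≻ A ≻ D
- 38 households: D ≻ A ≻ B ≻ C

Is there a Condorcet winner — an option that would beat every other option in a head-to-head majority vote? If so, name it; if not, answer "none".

D vs A: 139–69 for D.
D vs C: 129–79 for D.
D vs B: 139–69 for D.
D beats every other option head-to-head.

D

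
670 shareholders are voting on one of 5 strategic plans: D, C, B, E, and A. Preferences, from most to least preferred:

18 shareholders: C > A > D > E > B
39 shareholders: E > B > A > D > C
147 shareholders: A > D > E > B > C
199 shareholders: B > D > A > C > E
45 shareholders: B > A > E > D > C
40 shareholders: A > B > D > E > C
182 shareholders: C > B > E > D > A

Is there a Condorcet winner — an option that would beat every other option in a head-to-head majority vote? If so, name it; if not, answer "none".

B vs D: 505–165 for B.
B vs C: 470–200 for B.
B vs E: 466–204 for B.
B vs A: 465–205 for B.
B beats every other option head-to-head.

B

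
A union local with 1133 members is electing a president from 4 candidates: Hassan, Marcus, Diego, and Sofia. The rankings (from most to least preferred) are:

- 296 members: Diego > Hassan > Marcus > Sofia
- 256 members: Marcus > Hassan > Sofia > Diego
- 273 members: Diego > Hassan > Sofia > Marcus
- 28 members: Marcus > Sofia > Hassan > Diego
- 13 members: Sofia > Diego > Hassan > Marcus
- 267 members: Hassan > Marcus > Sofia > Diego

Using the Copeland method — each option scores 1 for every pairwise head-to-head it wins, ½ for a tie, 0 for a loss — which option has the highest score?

Diego

Hassan: beats Marcus and Sofia; loses to Diego → score 2.
Marcus: beats Sofia; loses to Hassan and Diego → score 1.
Diego: beats Hassan, Marcus, and Sofia → score 3.
Sofia: loses to Hassan, Marcus, and Diego → score 0.
Diego has the best pairwise record.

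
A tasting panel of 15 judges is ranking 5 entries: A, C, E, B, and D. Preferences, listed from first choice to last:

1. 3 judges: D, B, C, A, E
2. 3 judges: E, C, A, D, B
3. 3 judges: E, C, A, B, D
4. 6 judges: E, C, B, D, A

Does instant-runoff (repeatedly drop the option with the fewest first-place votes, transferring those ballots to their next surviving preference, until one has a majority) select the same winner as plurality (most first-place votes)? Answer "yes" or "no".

Instant-runoff — R1 A 0, C 0, E 12, B 0, D 3 (E winner). Winner: E.
Plurality — first-place votes: A 0, C 0, E 12, B 0, D 3. Winner: E.
The two methods agree.

yes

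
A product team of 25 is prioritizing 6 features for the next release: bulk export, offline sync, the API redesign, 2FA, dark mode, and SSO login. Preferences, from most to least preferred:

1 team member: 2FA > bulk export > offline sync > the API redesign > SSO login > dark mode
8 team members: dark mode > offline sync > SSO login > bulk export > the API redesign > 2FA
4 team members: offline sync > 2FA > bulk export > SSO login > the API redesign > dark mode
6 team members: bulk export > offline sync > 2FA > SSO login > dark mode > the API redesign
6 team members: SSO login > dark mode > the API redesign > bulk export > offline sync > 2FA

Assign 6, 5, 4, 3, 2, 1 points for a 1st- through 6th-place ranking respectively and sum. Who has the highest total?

bulk export: 1·5 + 8·3 + 4·4 + 6·6 + 6·3 = 99
offline sync: 1·4 + 8·5 + 4·6 + 6·5 + 6·2 = 110
the API redesign: 1·3 + 8·2 + 4·2 + 6·1 + 6·4 = 57
2FA: 1·6 + 8·1 + 4·5 + 6·4 + 6·1 = 64
dark mode: 1·1 + 8·6 + 4·1 + 6·2 + 6·5 = 95
SSO login: 1·2 + 8·4 + 4·3 + 6·3 + 6·6 = 100
offline sync has the highest Borda score (110).

offline sync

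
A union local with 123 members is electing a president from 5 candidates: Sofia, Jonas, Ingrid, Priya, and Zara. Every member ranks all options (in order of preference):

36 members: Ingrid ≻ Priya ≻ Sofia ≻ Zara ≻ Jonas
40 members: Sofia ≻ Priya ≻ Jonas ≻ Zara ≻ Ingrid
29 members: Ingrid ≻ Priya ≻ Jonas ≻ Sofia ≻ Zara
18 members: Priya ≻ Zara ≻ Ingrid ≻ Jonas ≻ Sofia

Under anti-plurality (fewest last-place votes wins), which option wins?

Last-place votes: Sofia 18, Jonas 36, Ingrid 40, Priya 0, Zara 29.
Priya is ranked last by the fewest voters, so Priya wins.

Priya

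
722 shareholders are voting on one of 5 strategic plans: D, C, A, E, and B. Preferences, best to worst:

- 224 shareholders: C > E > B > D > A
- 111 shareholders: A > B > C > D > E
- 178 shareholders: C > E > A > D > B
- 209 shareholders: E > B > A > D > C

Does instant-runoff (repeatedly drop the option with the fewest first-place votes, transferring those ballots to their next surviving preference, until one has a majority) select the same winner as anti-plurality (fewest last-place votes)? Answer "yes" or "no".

Instant-runoff — R1 D 0, C 402, A 111, E 209, B 0 (C winner). Winner: C.
Anti-plurality — last-place votes: D 0, C 209, A 224, E 111, B 178. Winner: D.
The two methods disagree.

no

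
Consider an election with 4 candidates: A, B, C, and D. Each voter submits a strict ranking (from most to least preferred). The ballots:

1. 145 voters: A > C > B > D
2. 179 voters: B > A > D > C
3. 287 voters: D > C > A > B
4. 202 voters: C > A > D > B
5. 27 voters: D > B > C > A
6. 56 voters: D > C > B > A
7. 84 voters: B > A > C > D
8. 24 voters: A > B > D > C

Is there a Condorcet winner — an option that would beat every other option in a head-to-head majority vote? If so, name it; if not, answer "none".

none

Checking pairwise contests:
C beats A 572–432.
A beats B 658–346.
D beats C 573–431.
A beats D 634–370.
Every option loses at least one head-to-head, so there is no Condorcet winner.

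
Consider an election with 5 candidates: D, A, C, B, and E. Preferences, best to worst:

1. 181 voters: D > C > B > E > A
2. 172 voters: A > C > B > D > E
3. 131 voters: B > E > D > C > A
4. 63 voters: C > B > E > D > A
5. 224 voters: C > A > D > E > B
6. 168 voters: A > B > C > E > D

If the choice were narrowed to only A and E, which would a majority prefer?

A

Voters preferring A to E: 564; preferring E to A: 375.
A wins the head-to-head.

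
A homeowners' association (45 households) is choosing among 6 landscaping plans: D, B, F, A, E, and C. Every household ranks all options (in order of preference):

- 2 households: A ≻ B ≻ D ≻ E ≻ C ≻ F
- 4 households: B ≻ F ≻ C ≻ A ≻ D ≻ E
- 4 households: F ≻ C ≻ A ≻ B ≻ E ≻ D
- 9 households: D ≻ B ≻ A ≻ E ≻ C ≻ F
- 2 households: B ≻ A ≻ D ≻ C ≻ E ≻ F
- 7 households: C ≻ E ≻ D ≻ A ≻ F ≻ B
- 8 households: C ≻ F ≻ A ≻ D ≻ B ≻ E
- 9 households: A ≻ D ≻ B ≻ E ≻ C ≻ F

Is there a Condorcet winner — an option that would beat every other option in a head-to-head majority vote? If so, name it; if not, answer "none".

none

Checking pairwise contests:
A beats D 29–16.
D beats B 33–12.
D beats F 29–16.
C beats A 23–22.
D beats E 34–11.
B beats C 26–19.
Every option loses at least one head-to-head, so there is no Condorcet winner.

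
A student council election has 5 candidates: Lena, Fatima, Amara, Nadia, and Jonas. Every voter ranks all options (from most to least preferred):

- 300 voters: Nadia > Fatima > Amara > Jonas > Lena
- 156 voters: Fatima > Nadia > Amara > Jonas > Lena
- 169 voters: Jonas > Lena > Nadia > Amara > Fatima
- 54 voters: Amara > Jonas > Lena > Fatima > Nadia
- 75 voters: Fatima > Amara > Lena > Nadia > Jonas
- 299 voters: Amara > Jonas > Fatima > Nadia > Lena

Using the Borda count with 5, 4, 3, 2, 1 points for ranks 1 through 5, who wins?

Lena: 300·1 + 156·1 + 169·4 + 54·3 + 75·3 + 299·1 = 1818
Fatima: 300·4 + 156·5 + 169·1 + 54·2 + 75·5 + 299·3 = 3529
Amara: 300·3 + 156·3 + 169·2 + 54·5 + 75·4 + 299·5 = 3771
Nadia: 300·5 + 156·4 + 169·3 + 54·1 + 75·2 + 299·2 = 3433
Jonas: 300·2 + 156·2 + 169·5 + 54·4 + 75·1 + 299·4 = 3244
Amara has the highest Borda score (3771).

Amara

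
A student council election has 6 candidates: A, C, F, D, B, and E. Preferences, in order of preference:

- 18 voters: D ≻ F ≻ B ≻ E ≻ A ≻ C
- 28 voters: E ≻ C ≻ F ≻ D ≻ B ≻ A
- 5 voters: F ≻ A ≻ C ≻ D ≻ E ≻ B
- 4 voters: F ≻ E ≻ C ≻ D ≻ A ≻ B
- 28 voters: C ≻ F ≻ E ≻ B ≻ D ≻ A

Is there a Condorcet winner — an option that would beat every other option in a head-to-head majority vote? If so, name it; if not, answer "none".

Checking pairwise contests:
C beats A 60–23.
E beats C 50–33.
C beats F 56–27.
C beats D 65–18.
C beats B 65–18.
F beats E 55–28.
Every option loses at least one head-to-head, so there is no Condorcet winner.

none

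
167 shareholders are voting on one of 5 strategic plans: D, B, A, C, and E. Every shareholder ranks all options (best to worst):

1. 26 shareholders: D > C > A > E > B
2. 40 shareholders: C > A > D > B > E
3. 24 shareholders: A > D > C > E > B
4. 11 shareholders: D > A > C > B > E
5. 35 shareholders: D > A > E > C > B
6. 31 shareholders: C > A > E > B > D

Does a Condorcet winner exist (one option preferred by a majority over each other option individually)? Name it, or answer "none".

none

Checking pairwise contests:
A beats D 95–72.
D beats B 136–31.
C beats A 97–70.
D beats C 96–71.
D beats E 136–31.
Every option loses at least one head-to-head, so there is no Condorcet winner.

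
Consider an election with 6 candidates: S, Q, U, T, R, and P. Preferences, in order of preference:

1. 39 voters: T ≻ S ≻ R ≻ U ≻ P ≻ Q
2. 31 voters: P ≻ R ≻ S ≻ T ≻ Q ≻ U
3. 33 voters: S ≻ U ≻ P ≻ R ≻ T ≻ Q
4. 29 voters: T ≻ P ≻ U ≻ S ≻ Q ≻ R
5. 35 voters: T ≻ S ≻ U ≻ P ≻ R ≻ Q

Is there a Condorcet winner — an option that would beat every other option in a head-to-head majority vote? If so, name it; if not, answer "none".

T

T vs S: 103–64 for T.
T vs Q: 167–0 for T.
T vs U: 134–33 for T.
T vs R: 103–64 for T.
T vs P: 103–64 for T.
T beats every other option head-to-head.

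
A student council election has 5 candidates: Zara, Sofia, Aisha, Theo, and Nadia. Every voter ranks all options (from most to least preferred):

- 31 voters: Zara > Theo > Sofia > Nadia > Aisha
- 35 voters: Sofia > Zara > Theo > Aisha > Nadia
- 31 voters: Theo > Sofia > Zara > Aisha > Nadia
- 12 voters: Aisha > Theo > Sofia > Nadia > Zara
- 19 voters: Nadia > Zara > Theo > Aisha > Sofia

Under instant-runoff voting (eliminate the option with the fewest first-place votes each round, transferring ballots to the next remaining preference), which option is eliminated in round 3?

Sofia

Round 1: Zara 31, Sofia 35, Aisha 12, Theo 31, Nadia 19. Eliminate Aisha.
Round 2: Zara 31, Sofia 35, Theo 43, Nadia 19. Eliminate Nadia.
Round 3: Zara 50, Sofia 35, Theo 43. Eliminate Sofia.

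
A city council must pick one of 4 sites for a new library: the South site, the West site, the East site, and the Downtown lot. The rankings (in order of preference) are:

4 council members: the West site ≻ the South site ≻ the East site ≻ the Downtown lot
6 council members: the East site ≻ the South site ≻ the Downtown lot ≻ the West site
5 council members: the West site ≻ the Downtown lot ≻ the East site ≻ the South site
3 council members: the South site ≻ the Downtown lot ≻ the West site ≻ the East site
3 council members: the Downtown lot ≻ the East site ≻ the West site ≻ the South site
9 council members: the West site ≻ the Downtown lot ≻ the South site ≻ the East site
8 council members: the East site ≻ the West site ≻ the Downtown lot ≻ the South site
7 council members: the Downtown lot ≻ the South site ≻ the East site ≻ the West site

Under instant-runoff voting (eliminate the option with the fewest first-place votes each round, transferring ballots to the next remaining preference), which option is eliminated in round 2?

Round 1: the South site 3, the West site 18, the East site 14, the Downtown lot 10. Eliminate the South site.
Round 2: the West site 18, the East site 14, the Downtown lot 13. Eliminate the Downtown lot.

the Downtown lot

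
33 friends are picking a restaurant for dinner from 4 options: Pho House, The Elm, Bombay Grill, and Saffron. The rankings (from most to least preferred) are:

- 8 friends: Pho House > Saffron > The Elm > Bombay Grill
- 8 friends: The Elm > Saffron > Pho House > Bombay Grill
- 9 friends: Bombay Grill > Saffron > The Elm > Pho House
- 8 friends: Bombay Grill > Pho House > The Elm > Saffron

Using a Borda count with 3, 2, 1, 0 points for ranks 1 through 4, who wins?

Pho House: 8·3 + 8·1 + 9·0 + 8·2 = 48
The Elm: 8·1 + 8·3 + 9·1 + 8·1 = 49
Bombay Grill: 8·0 + 8·0 + 9·3 + 8·3 = 51
Saffron: 8·2 + 8·2 + 9·2 + 8·0 = 50
Bombay Grill has the highest Borda score (51).

Bombay Grill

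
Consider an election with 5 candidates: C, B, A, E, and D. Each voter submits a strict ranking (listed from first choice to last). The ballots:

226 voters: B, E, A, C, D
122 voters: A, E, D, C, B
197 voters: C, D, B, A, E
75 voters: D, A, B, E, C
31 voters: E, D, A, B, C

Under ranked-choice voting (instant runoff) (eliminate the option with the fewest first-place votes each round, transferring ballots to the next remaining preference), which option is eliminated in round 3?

C

Round 1: C 197, B 226, A 122, E 31, D 75. Eliminate E.
Round 2: C 197, B 226, A 122, D 106. Eliminate D.
Round 3: C 197, B 226, A 228. Eliminate C.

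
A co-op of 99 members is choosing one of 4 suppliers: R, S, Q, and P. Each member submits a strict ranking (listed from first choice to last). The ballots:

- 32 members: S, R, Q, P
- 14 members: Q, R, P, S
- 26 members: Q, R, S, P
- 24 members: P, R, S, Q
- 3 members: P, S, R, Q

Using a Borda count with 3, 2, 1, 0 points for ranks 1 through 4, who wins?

R

R: 32·2 + 14·2 + 26·2 + 24·2 + 3·1 = 195
S: 32·3 + 14·0 + 26·1 + 24·1 + 3·2 = 152
Q: 32·1 + 14·3 + 26·3 + 24·0 + 3·0 = 152
P: 32·0 + 14·1 + 26·0 + 24·3 + 3·3 = 95
R has the highest Borda score (195).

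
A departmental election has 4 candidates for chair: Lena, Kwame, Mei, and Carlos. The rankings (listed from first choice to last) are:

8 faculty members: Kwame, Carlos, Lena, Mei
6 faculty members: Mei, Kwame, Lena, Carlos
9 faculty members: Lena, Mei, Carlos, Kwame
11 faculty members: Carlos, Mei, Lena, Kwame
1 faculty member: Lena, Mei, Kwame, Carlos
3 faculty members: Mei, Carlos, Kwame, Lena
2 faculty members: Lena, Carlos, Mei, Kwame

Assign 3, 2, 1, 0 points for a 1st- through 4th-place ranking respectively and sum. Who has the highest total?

Mei

Lena: 8·1 + 6·1 + 9·3 + 11·1 + 1·3 + 3·0 + 2·3 = 61
Kwame: 8·3 + 6·2 + 9·0 + 11·0 + 1·1 + 3·1 + 2·0 = 40
Mei: 8·0 + 6·3 + 9·2 + 11·2 + 1·2 + 3·3 + 2·1 = 71
Carlos: 8·2 + 6·0 + 9·1 + 11·3 + 1·0 + 3·2 + 2·2 = 68
Mei has the highest Borda score (71).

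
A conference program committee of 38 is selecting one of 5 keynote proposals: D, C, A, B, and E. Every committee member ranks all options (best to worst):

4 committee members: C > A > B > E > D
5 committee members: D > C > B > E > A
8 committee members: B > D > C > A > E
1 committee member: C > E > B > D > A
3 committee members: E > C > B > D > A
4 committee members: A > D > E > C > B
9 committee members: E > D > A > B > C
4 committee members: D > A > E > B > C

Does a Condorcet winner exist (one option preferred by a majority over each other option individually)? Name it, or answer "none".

D

D vs C: 30–8 for D.
D vs A: 30–8 for D.
D vs B: 22–16 for D.
D vs E: 21–17 for D.
D beats every other option head-to-head.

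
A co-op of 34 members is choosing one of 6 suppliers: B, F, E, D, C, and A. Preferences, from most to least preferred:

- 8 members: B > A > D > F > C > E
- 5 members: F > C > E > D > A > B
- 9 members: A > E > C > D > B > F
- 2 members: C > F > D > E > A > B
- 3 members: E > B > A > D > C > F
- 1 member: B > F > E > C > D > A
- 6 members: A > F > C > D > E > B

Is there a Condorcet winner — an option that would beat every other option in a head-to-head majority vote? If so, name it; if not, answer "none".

A vs B: 22–12 for A.
A vs F: 26–8 for A.
A vs E: 23–11 for A.
A vs D: 26–8 for A.
A vs C: 26–8 for A.
A beats every other option head-to-head.

A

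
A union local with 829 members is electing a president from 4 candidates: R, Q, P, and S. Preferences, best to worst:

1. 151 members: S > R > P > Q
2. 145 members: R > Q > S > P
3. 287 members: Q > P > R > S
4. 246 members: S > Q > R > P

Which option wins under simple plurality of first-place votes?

S

First-place votes: R 145, Q 287, P 0, S 397.
S has the most first-place votes.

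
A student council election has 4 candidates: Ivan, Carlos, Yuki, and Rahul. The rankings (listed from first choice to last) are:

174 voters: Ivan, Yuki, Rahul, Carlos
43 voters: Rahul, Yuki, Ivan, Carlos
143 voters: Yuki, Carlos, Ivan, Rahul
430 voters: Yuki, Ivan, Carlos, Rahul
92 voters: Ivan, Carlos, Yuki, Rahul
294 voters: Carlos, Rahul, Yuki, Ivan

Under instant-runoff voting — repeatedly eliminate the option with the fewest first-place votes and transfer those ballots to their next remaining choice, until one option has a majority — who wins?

Yuki

Round 1: Ivan 266, Carlos 294, Yuki 573, Rahul 43. Eliminate Rahul.
Round 2: Ivan 266, Carlos 294, Yuki 616. Yuki has a majority.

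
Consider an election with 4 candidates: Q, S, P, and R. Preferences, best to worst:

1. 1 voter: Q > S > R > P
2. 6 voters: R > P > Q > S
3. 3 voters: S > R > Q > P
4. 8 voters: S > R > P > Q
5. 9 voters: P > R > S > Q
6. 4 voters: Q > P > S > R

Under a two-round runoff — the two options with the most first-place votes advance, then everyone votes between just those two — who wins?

P

Round 1 first-place votes: Q 5, S 11, P 9, R 6.
S and P advance.
Runoff: S is preferred to P by 12 voters; P by 19.
P wins the runoff.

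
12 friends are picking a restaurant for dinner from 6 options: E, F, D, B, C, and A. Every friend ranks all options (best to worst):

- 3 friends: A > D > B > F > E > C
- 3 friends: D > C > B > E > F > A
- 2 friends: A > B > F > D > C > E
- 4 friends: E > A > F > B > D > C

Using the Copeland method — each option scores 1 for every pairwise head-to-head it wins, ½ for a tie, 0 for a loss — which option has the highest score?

A

E: beats F, C, and A; loses to D and B → score 3.
F: beats C; ties D; loses to E, B, and A → score 1.5.
D: beats E and C; ties F and B; loses to A → score 3.
B: beats E, F, and C; ties D; loses to A → score 3.5.
C: loses to E, F, D, B, and A → score 0.
A: beats F, D, B, and C; loses to E → score 4.
A has the best pairwise record.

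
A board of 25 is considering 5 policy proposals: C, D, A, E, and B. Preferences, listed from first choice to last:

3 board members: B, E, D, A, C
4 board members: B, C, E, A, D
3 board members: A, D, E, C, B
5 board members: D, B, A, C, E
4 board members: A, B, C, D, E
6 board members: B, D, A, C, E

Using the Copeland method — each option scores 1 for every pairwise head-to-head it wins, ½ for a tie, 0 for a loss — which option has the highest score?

B

C: beats E; loses to D, A, and B → score 1.
D: beats C, A, and E; loses to B → score 3.
A: beats C and E; loses to D and B → score 2.
E: loses to C, D, A, and B → score 0.
B: beats C, D, A, and E → score 4.
B has the best pairwise record.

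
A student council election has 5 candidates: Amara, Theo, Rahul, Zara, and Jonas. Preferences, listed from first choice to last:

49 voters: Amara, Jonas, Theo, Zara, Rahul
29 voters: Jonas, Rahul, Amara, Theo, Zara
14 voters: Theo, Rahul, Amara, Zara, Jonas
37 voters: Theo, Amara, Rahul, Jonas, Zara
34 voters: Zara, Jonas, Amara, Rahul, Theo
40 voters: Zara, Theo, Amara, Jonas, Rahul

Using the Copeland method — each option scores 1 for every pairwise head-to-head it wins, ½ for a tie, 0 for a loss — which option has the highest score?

Amara

Amara: beats Theo, Rahul, Zara, and Jonas → score 4.
Theo: beats Rahul and Zara; loses to Amara and Jonas → score 2.
Rahul: loses to Amara, Theo, Zara, and Jonas → score 0.
Zara: beats Rahul; loses to Amara, Theo, and Jonas → score 1.
Jonas: beats Theo, Rahul, and Zara; loses to Amara → score 3.
Amara has the best pairwise record.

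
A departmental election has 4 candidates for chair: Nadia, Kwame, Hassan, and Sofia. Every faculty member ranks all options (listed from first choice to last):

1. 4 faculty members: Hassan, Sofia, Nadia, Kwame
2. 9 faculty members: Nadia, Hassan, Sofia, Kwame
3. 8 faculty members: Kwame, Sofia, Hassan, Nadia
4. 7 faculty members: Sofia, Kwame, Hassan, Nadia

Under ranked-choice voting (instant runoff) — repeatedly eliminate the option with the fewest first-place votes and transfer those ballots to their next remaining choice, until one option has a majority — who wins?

Round 1: Nadia 9, Kwame 8, Hassan 4, Sofia 7. Eliminate Hassan.
Round 2: Nadia 9, Kwame 8, Sofia 11. Eliminate Kwame.
Round 3: Nadia 9, Sofia 19. Sofia has a majority.

Sofia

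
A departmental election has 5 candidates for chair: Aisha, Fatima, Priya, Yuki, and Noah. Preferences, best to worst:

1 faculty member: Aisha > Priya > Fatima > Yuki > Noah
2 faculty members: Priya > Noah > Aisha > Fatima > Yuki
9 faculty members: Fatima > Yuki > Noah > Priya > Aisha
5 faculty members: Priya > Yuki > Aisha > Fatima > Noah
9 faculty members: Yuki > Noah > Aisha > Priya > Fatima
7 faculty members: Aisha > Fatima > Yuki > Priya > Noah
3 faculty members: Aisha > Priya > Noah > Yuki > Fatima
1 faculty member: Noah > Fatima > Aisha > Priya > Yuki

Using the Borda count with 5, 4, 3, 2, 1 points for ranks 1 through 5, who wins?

Aisha: 1·5 + 2·3 + 9·1 + 5·3 + 9·3 + 7·5 + 3·5 + 1·3 = 115
Fatima: 1·3 + 2·2 + 9·5 + 5·2 + 9·1 + 7·4 + 3·1 + 1·4 = 106
Priya: 1·4 + 2·5 + 9·2 + 5·5 + 9·2 + 7·2 + 3·4 + 1·2 = 103
Yuki: 1·2 + 2·1 + 9·4 + 5·4 + 9·5 + 7·3 + 3·2 + 1·1 = 133
Noah: 1·1 + 2·4 + 9·3 + 5·1 + 9·4 + 7·1 + 3·3 + 1·5 = 98
Yuki has the highest Borda score (133).

Yuki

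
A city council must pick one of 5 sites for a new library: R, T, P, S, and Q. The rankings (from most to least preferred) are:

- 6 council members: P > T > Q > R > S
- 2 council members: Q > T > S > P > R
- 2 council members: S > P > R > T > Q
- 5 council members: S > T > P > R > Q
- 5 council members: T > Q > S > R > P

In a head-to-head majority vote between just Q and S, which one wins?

Q

Voters preferring Q to S: 13; preferring S to Q: 7.
Q wins the head-to-head.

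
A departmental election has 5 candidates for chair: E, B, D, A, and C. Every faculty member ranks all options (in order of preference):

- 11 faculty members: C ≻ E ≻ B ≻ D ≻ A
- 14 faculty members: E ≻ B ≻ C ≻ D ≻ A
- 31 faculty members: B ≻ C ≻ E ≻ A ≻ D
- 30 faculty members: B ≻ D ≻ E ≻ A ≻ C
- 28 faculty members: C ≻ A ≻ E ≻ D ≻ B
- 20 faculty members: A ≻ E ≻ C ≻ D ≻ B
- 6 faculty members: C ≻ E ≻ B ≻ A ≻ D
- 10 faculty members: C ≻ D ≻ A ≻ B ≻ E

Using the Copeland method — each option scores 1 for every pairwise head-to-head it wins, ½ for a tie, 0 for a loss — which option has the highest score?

C

E: beats B, D, and A; loses to C → score 3.
B: beats D and A; ties C; loses to E → score 2.5.
D: loses to E, B, A, and C → score 0.
A: beats D; loses to E, B, and C → score 1.
C: beats E, D, and A; ties B → score 3.5.
C has the best pairwise record.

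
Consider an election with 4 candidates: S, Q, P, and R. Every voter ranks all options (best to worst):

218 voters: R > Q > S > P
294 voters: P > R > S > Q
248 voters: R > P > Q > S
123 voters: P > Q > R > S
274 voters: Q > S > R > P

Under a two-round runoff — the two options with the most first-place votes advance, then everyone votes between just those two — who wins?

Round 1 first-place votes: S 0, Q 274, P 417, R 466.
R and P advance.
Runoff: R is preferred to P by 740 voters; P by 417.
R wins the runoff.

R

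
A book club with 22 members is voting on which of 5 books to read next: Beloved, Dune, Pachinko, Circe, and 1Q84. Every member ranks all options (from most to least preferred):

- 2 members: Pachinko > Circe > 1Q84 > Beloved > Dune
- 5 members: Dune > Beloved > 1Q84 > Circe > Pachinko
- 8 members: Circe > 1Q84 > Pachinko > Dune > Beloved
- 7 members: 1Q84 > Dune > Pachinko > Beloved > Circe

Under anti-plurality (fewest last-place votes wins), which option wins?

1Q84

Last-place votes: Beloved 8, Dune 2, Pachinko 5, Circe 7, 1Q84 0.
1Q84 is ranked last by the fewest voters, so 1Q84 wins.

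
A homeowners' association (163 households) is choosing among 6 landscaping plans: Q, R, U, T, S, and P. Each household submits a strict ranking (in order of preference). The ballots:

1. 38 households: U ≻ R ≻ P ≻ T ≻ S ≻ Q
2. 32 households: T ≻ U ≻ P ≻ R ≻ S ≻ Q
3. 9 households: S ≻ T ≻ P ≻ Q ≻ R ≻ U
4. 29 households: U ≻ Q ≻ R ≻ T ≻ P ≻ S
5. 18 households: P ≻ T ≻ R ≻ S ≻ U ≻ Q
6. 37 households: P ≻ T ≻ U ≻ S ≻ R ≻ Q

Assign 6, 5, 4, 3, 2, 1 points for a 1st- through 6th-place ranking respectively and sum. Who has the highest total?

Q: 38·1 + 32·1 + 9·3 + 29·5 + 18·1 + 37·1 = 297
R: 38·5 + 32·3 + 9·2 + 29·4 + 18·4 + 37·2 = 566
U: 38·6 + 32·5 + 9·1 + 29·6 + 18·2 + 37·4 = 755
T: 38·3 + 32·6 + 9·5 + 29·3 + 18·5 + 37·5 = 713
S: 38·2 + 32·2 + 9·6 + 29·1 + 18·3 + 37·3 = 388
P: 38·4 + 32·4 + 9·4 + 29·2 + 18·6 + 37·6 = 704
U has the highest Borda score (755).

U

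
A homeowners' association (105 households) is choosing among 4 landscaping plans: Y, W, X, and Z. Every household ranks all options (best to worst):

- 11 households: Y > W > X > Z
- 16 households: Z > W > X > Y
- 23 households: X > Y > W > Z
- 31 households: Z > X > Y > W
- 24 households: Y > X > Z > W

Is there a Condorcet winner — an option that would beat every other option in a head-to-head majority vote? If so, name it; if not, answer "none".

X

X vs Y: 70–35 for X.
X vs W: 78–27 for X.
X vs Z: 58–47 for X.
X beats every other option head-to-head.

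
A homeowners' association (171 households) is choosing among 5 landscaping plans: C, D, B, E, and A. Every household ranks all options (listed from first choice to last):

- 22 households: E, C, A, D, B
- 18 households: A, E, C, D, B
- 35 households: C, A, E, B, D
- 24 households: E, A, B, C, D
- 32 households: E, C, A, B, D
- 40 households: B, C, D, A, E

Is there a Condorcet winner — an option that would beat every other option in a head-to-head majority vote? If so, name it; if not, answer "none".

none

Checking pairwise contests:
E beats C 96–75.
C beats D 171–0.
C beats B 107–64.
A beats E 93–78.
C beats A 129–42.
Every option loses at least one head-to-head, so there is no Condorcet winner.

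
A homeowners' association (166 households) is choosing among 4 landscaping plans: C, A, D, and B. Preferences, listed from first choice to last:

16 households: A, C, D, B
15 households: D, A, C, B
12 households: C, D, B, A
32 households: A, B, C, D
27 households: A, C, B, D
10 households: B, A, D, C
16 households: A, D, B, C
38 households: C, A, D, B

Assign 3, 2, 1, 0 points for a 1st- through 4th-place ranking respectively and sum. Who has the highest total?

A

C: 16·2 + 15·1 + 12·3 + 32·1 + 27·2 + 10·0 + 16·0 + 38·3 = 283
A: 16·3 + 15·2 + 12·0 + 32·3 + 27·3 + 10·2 + 16·3 + 38·2 = 399
D: 16·1 + 15·3 + 12·2 + 32·0 + 27·0 + 10·1 + 16·2 + 38·1 = 165
B: 16·0 + 15·0 + 12·1 + 32·2 + 27·1 + 10·3 + 16·1 + 38·0 = 149
A has the highest Borda score (399).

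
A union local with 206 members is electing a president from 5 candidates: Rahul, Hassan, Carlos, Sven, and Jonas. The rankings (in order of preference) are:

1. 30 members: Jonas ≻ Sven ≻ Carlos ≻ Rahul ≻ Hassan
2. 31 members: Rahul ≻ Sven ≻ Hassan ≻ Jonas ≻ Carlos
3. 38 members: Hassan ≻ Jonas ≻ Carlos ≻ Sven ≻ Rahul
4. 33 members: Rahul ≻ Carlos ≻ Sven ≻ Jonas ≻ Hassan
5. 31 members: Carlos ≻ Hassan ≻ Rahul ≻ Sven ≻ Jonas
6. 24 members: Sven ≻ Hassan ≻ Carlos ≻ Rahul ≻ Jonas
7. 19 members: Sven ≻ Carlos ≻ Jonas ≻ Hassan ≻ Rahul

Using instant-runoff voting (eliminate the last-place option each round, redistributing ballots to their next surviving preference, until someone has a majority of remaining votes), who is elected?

Sven

Round 1: Rahul 64, Hassan 38, Carlos 31, Sven 43, Jonas 30. Eliminate Jonas.
Round 2: Rahul 64, Hassan 38, Carlos 31, Sven 73. Eliminate Carlos.
Round 3: Rahul 64, Hassan 69, Sven 73. Eliminate Rahul.
Round 4: Hassan 69, Sven 137. Sven has a majority.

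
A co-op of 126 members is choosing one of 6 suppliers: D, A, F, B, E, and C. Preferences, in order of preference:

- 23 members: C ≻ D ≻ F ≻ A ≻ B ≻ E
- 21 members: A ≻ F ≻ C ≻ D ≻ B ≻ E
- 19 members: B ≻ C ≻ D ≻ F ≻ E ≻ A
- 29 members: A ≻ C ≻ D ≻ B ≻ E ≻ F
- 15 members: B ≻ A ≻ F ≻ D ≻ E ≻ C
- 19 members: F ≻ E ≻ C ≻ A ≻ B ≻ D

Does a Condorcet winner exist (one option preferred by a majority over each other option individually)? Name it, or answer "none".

A vs D: 84–42 for A.
A vs F: 65–61 for A.
A vs B: 92–34 for A.
A vs E: 88–38 for A.
A vs C: 65–61 for A.
A beats every other option head-to-head.

A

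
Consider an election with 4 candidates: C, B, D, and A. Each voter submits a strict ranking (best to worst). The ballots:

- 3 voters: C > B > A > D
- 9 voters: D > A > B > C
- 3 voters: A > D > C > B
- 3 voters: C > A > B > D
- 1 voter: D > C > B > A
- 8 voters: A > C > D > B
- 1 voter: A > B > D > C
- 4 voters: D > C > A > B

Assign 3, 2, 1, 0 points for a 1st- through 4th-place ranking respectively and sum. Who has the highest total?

C: 3·3 + 9·0 + 3·1 + 3·3 + 1·2 + 8·2 + 1·0 + 4·2 = 47
B: 3·2 + 9·1 + 3·0 + 3·1 + 1·1 + 8·0 + 1·2 + 4·0 = 21
D: 3·0 + 9·3 + 3·2 + 3·0 + 1·3 + 8·1 + 1·1 + 4·3 = 57
A: 3·1 + 9·2 + 3·3 + 3·2 + 1·0 + 8·3 + 1·3 + 4·1 = 67
A has the highest Borda score (67).

A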